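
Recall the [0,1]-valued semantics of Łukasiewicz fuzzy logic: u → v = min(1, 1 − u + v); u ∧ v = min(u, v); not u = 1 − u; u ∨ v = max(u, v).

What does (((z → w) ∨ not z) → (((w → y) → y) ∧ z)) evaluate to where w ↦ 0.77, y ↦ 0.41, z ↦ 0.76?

0.76

(z → w): min(1, 1 − 0.76 + 0.77) = 1
not z: Łukasiewicz ¬ gives 1 − 0.76 = 0.24
((z → w) ∨ not z) = max(1, 0.24) = 1
(w → y): min(1, 1 − 0.77 + 0.41) = 0.64
((w → y) → y): min(1, 1 − 0.64 + 0.41) = 0.77
(((w → y) → y) ∧ z) = min(0.77, 0.76) = 0.76
(((z → w) ∨ not z) → (((w → y) → y) ∧ z)): min(1, 1 − 1 + 0.76) = 0.76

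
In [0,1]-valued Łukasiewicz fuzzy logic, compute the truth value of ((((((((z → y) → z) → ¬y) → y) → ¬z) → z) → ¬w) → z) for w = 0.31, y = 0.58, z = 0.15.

(z → y): min(1, 1 − 0.15 + 0.58) = 1
((z → y) → z): min(1, 1 − 1 + 0.15) = 0.15
¬y: Łukasiewicz ¬ gives 1 − 0.58 = 0.42
(((z → y) → z) → ¬y): min(1, 1 − 0.15 + 0.42) = 1
((((z → y) → z) → ¬y) → y): min(1, 1 − 1 + 0.58) = 0.58
¬z: Łukasiewicz ¬ gives 1 − 0.15 = 0.85
(((((z → y) → z) → ¬y) → y) → ¬z): min(1, 1 − 0.58 + 0.85) = 1
((((((z → y) → z) → ¬y) → y) → ¬z) → z): min(1, 1 − 1 + 0.15) = 0.15
¬w: Łukasiewicz ¬ gives 1 − 0.31 = 0.69
(((((((z → y) → z) → ¬y) → y) → ¬z) → z) → ¬w): min(1, 1 − 0.15 + 0.69) = 1
((((((((z → y) → z) → ¬y) → y) → ¬z) → z) → ¬w) → z): min(1, 1 − 1 + 0.15) = 0.15

0.15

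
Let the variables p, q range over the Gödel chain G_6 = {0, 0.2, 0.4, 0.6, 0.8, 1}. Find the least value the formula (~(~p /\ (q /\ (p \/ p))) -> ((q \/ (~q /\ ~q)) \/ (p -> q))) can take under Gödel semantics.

0.20

The minimum is attained at p = 0.4, q = 0.2:
  ~p: Gödel ¬ of 0.4 = 0 (operand ≠ 0)
  (p \/ p) = max(0.4, 0.4) = 0.4
  (q /\ (p \/ p)) = min(0.2, 0.4) = 0.2
  (~p /\ (q /\ (p \/ p))) = min(0, 0.2) = 0
  ~(~p /\ (q /\ (p \/ p))): Gödel ¬ of 0 = 1 (operand is 0)
  ~q: Gödel ¬ of 0.2 = 0 (operand ≠ 0)
  ~q: Gödel ¬ of 0.2 = 0 (operand ≠ 0)
  (~q /\ ~q) = min(0, 0) = 0
  (q \/ (~q /\ ~q)) = max(0.2, 0) = 0.2
  (p -> q): 0.4 > 0.2, so result = 0.2
  ((q \/ (~q /\ ~q)) \/ (p -> q)) = max(0.2, 0.2) = 0.2
  (~(~p /\ (q /\ (p \/ p))) -> ((q \/ (~q /\ ~q)) \/ (p -> q))): 1 > 0.2, so result = 0.2
Checking all 36 assignments confirms none give a value below 0.20.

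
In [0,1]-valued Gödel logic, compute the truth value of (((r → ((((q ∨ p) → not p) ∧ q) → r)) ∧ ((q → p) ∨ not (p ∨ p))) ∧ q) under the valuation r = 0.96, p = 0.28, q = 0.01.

0.01

(q ∨ p) = max(0.01, 0.28) = 0.28
not p: Gödel ¬ of 0.28 = 0 (operand ≠ 0)
((q ∨ p) → not p): 0.28 > 0, so result = 0
(((q ∨ p) → not p) ∧ q) = min(0, 0.01) = 0
((((q ∨ p) → not p) ∧ q) → r): 0 ≤ 0.96, so result = 1
(r → ((((q ∨ p) → not p) ∧ q) → r)): 0.96 ≤ 1, so result = 1
(q → p): 0.01 ≤ 0.28, so result = 1
(p ∨ p) = max(0.28, 0.28) = 0.28
not (p ∨ p): Gödel ¬ of 0.28 = 0 (operand ≠ 0)
((q → p) ∨ not (p ∨ p)) = max(1, 0) = 1
((r → ((((q ∨ p) → not p) ∧ q) → r)) ∧ ((q → p) ∨ not (p ∨ p))) = min(1, 1) = 1
(((r → ((((q ∨ p) → not p) ∧ q) → r)) ∧ ((q → p) ∨ not (p ∨ p))) ∧ q) = min(1, 0.01) = 0.01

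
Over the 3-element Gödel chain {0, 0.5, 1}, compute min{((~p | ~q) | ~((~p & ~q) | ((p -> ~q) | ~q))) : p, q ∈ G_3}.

1.00

Every assignment gives 1. For instance at p = 0, q = 0:
  ~p: Gödel ¬ of 0 = 1 (operand is 0)
  ~q: Gödel ¬ of 0 = 1 (operand is 0)
  (~p | ~q) = max(1, 1) = 1
  ~p: Gödel ¬ of 0 = 1 (operand is 0)
  ~q: Gödel ¬ of 0 = 1 (operand is 0)
  (~p & ~q) = min(1, 1) = 1
  ~q: Gödel ¬ of 0 = 1 (operand is 0)
  (p -> ~q): 0 ≤ 1, so result = 1
  ~q: Gödel ¬ of 0 = 1 (operand is 0)
  ((p -> ~q) | ~q) = max(1, 1) = 1
  ((~p & ~q) | ((p -> ~q) | ~q)) = max(1, 1) = 1
  ~((~p & ~q) | ((p -> ~q) | ~q)): Gödel ¬ of 1 = 0 (operand ≠ 0)
  ((~p | ~q) | ~((~p & ~q) | ((p -> ~q) | ~q))) = max(1, 0) = 1
All 9 assignments give value 1 — the formula is a G_3-tautology.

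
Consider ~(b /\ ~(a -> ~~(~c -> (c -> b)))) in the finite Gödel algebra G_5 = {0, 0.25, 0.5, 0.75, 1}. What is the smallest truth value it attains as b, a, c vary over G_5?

1.00

Every assignment gives 1. For instance at b = 0, a = 0, c = 0:
  ~c: Gödel ¬ of 0 = 1 (operand is 0)
  (c -> b): 0 ≤ 0, so result = 1
  (~c -> (c -> b)): 1 ≤ 1, so result = 1
  ~(~c -> (c -> b)): Gödel ¬ of 1 = 0 (operand ≠ 0)
  ~~(~c -> (c -> b)): Gödel ¬ of 0 = 1 (operand is 0)
  (a -> ~~(~c -> (c -> b))): 0 ≤ 1, so result = 1
  ~(a -> ~~(~c -> (c -> b))): Gödel ¬ of 1 = 0 (operand ≠ 0)
  (b /\ ~(a -> ~~(~c -> (c -> b)))) = min(0, 0) = 0
  ~(b /\ ~(a -> ~~(~c -> (c -> b)))): Gödel ¬ of 0 = 1 (operand is 0)
All 125 assignments give value 1 — the formula is a G_5-tautology.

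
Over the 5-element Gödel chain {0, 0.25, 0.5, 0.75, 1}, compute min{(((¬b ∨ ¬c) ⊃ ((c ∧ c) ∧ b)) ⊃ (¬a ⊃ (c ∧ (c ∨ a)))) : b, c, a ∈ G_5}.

0.25

The minimum is attained at b = 0.25, c = 0.25, a = 0:
  ¬b: Gödel ¬ of 0.25 = 0 (operand ≠ 0)
  ¬c: Gödel ¬ of 0.25 = 0 (operand ≠ 0)
  (¬b ∨ ¬c) = max(0, 0) = 0
  (c ∧ c) = min(0.25, 0.25) = 0.25
  ((c ∧ c) ∧ b) = min(0.25, 0.25) = 0.25
  ((¬b ∨ ¬c) ⊃ ((c ∧ c) ∧ b)): 0 ≤ 0.25, so result = 1
  ¬a: Gödel ¬ of 0 = 1 (operand is 0)
  (c ∨ a) = max(0.25, 0) = 0.25
  (c ∧ (c ∨ a)) = min(0.25, 0.25) = 0.25
  (¬a ⊃ (c ∧ (c ∨ a))): 1 > 0.25, so result = 0.25
  (((¬b ∨ ¬c) ⊃ ((c ∧ c) ∧ b)) ⊃ (¬a ⊃ (c ∧ (c ∨ a)))): 1 > 0.25, so result = 0.25
Checking all 125 assignments confirms none give a value below 0.25.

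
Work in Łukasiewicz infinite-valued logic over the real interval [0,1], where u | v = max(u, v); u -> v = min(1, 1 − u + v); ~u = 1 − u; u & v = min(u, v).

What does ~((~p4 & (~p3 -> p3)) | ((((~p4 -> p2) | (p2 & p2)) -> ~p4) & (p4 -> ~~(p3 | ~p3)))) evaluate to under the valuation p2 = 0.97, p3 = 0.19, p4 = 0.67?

0.67

~p4: Łukasiewicz ¬ gives 1 − 0.67 = 0.33
~p3: Łukasiewicz ¬ gives 1 − 0.19 = 0.81
(~p3 -> p3): min(1, 1 − 0.81 + 0.19) = 0.38
(~p4 & (~p3 -> p3)) = min(0.33, 0.38) = 0.33
~p4: Łukasiewicz ¬ gives 1 − 0.67 = 0.33
(~p4 -> p2): min(1, 1 − 0.33 + 0.97) = 1
(p2 & p2) = min(0.97, 0.97) = 0.97
((~p4 -> p2) | (p2 & p2)) = max(1, 0.97) = 1
~p4: Łukasiewicz ¬ gives 1 − 0.67 = 0.33
(((~p4 -> p2) | (p2 & p2)) -> ~p4): min(1, 1 − 1 + 0.33) = 0.33
~p3: Łukasiewicz ¬ gives 1 − 0.19 = 0.81
(p3 | ~p3) = max(0.19, 0.81) = 0.81
~(p3 | ~p3): Łukasiewicz ¬ gives 1 − 0.81 = 0.19
~~(p3 | ~p3): Łukasiewicz ¬ gives 1 − 0.19 = 0.81
(p4 -> ~~(p3 | ~p3)): min(1, 1 − 0.67 + 0.81) = 1
((((~p4 -> p2) | (p2 & p2)) -> ~p4) & (p4 -> ~~(p3 | ~p3))) = min(0.33, 1) = 0.33
((~p4 & (~p3 -> p3)) | ((((~p4 -> p2) | (p2 & p2)) -> ~p4) & (p4 -> ~~(p3 | ~p3)))) = max(0.33, 0.33) = 0.33
~((~p4 & (~p3 -> p3)) | ((((~p4 -> p2) | (p2 & p2)) -> ~p4) & (p4 -> ~~(p3 | ~p3)))): Łukasiewicz ¬ gives 1 − 0.33 = 0.67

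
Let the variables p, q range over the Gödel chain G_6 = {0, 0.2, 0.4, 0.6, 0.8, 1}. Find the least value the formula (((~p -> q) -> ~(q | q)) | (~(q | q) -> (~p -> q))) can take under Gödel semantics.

Every assignment gives 1. For instance at p = 0, q = 0:
  ~p: Gödel ¬ of 0 = 1 (operand is 0)
  (~p -> q): 1 > 0, so result = 0
  (q | q) = max(0, 0) = 0
  ~(q | q): Gödel ¬ of 0 = 1 (operand is 0)
  ((~p -> q) -> ~(q | q)): 0 ≤ 1, so result = 1
  (q | q) = max(0, 0) = 0
  ~(q | q): Gödel ¬ of 0 = 1 (operand is 0)
  ~p: Gödel ¬ of 0 = 1 (operand is 0)
  (~p -> q): 1 > 0, so result = 0
  (~(q | q) -> (~p -> q)): 1 > 0, so result = 0
  (((~p -> q) -> ~(q | q)) | (~(q | q) -> (~p -> q))) = max(1, 0) = 1
All 36 assignments give value 1 — the formula is a G_6-tautology.

1.00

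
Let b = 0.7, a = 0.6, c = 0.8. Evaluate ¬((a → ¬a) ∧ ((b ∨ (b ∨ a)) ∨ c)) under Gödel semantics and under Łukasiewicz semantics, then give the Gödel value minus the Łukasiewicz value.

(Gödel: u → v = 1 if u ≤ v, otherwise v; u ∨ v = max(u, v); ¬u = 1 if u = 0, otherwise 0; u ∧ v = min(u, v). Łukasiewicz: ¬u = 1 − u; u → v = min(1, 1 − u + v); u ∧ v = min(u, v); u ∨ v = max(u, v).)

0.80

Gödel evaluation:
  ¬a: Gödel ¬ of 0.6 = 0 (operand ≠ 0)
  (a → ¬a): 0.6 > 0, so result = 0
  (b ∨ a) = max(0.7, 0.6) = 0.7
  (b ∨ (b ∨ a)) = max(0.7, 0.7) = 0.7
  ((b ∨ (b ∨ a)) ∨ c) = max(0.7, 0.8) = 0.8
  ((a → ¬a) ∧ ((b ∨ (b ∨ a)) ∨ c)) = min(0, 0.8) = 0
  ¬((a → ¬a) ∧ ((b ∨ (b ∨ a)) ∨ c)): Gödel ¬ of 0 = 1 (operand is 0)
  Gödel value = 1
Łukasiewicz evaluation:
  ¬a: Łukasiewicz ¬ gives 1 − 0.6 = 0.4
  (a → ¬a): min(1, 1 − 0.6 + 0.4) = 0.8
  (b ∨ a) = max(0.7, 0.6) = 0.7
  (b ∨ (b ∨ a)) = max(0.7, 0.7) = 0.7
  ((b ∨ (b ∨ a)) ∨ c) = max(0.7, 0.8) = 0.8
  ((a → ¬a) ∧ ((b ∨ (b ∨ a)) ∨ c)) = min(0.8, 0.8) = 0.8
  ¬((a → ¬a) ∧ ((b ∨ (b ∨ a)) ∨ c)): Łukasiewicz ¬ gives 1 − 0.8 = 0.2
  Łukasiewicz value = 0.2
Difference: 1 − 0.2 = 0.80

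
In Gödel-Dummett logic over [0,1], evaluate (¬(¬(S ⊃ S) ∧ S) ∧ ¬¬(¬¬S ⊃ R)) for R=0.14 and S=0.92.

1.00

(S ⊃ S): 0.92 ≤ 0.92, so result = 1
¬(S ⊃ S): Gödel ¬ of 1 = 0 (operand ≠ 0)
(¬(S ⊃ S) ∧ S) = min(0, 0.92) = 0
¬(¬(S ⊃ S) ∧ S): Gödel ¬ of 0 = 1 (operand is 0)
¬S: Gödel ¬ of 0.92 = 0 (operand ≠ 0)
¬¬S: Gödel ¬ of 0 = 1 (operand is 0)
(¬¬S ⊃ R): 1 > 0.14, so result = 0.14
¬(¬¬S ⊃ R): Gödel ¬ of 0.14 = 0 (operand ≠ 0)
¬¬(¬¬S ⊃ R): Gödel ¬ of 0 = 1 (operand is 0)
(¬(¬(S ⊃ S) ∧ S) ∧ ¬¬(¬¬S ⊃ R)) = min(1, 1) = 1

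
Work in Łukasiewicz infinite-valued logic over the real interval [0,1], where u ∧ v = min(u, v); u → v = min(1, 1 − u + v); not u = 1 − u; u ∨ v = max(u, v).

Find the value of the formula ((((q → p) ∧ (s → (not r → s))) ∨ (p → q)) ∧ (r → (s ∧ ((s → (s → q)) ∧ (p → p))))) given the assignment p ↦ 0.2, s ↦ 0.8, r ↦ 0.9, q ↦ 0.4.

(q → p): min(1, 1 − 0.4 + 0.2) = 0.8
not r: Łukasiewicz ¬ gives 1 − 0.9 = 0.1
(not r → s): min(1, 1 − 0.1 + 0.8) = 1
(s → (not r → s)): min(1, 1 − 0.8 + 1) = 1
((q → p) ∧ (s → (not r → s))) = min(0.8, 1) = 0.8
(p → q): min(1, 1 − 0.2 + 0.4) = 1
(((q → p) ∧ (s → (not r → s))) ∨ (p → q)) = max(0.8, 1) = 1
(s → q): min(1, 1 − 0.8 + 0.4) = 0.6
(s → (s → q)): min(1, 1 − 0.8 + 0.6) = 0.8
(p → p): min(1, 1 − 0.2 + 0.2) = 1
((s → (s → q)) ∧ (p → p)) = min(0.8, 1) = 0.8
(s ∧ ((s → (s → q)) ∧ (p → p))) = min(0.8, 0.8) = 0.8
(r → (s ∧ ((s → (s → q)) ∧ (p → p)))): min(1, 1 − 0.9 + 0.8) = 0.9
((((q → p) ∧ (s → (not r → s))) ∨ (p → q)) ∧ (r → (s ∧ ((s → (s → q)) ∧ (p → p))))) = min(1, 0.9) = 0.9

0.90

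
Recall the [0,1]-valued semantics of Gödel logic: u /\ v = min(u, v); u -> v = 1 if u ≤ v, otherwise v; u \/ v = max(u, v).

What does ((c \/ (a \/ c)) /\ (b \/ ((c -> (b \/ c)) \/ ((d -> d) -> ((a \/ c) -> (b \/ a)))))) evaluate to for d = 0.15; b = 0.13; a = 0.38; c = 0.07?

0.38

(a \/ c) = max(0.38, 0.07) = 0.38
(c \/ (a \/ c)) = max(0.07, 0.38) = 0.38
(b \/ c) = max(0.13, 0.07) = 0.13
(c -> (b \/ c)): 0.07 ≤ 0.13, so result = 1
(d -> d): 0.15 ≤ 0.15, so result = 1
(a \/ c) = max(0.38, 0.07) = 0.38
(b \/ a) = max(0.13, 0.38) = 0.38
((a \/ c) -> (b \/ a)): 0.38 ≤ 0.38, so result = 1
((d -> d) -> ((a \/ c) -> (b \/ a))): 1 ≤ 1, so result = 1
((c -> (b \/ c)) \/ ((d -> d) -> ((a \/ c) -> (b \/ a)))) = max(1, 1) = 1
(b \/ ((c -> (b \/ c)) \/ ((d -> d) -> ((a \/ c) -> (b \/ a))))) = max(0.13, 1) = 1
((c \/ (a \/ c)) /\ (b \/ ((c -> (b \/ c)) \/ ((d -> d) -> ((a \/ c) -> (b \/ a)))))) = min(0.38, 1) = 0.38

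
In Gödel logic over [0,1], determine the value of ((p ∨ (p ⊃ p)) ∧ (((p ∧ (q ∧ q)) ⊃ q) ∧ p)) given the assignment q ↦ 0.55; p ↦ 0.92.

(p ⊃ p): 0.92 ≤ 0.92, so result = 1
(p ∨ (p ⊃ p)) = max(0.92, 1) = 1
(q ∧ q) = min(0.55, 0.55) = 0.55
(p ∧ (q ∧ q)) = min(0.92, 0.55) = 0.55
((p ∧ (q ∧ q)) ⊃ q): 0.55 ≤ 0.55, so result = 1
(((p ∧ (q ∧ q)) ⊃ q) ∧ p) = min(1, 0.92) = 0.92
((p ∨ (p ⊃ p)) ∧ (((p ∧ (q ∧ q)) ⊃ q) ∧ p)) = min(1, 0.92) = 0.92

0.92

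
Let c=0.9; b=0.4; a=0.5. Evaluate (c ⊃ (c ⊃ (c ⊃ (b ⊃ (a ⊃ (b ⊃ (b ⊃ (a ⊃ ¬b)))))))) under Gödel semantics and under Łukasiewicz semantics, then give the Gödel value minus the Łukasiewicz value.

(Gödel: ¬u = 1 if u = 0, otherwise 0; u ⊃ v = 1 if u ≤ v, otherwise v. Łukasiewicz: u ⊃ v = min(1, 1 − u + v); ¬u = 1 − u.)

Gödel evaluation:
  ¬b: Gödel ¬ of 0.4 = 0 (operand ≠ 0)
  (a ⊃ ¬b): 0.5 > 0, so result = 0
  (b ⊃ (a ⊃ ¬b)): 0.4 > 0, so result = 0
  (b ⊃ (b ⊃ (a ⊃ ¬b))): 0.4 > 0, so result = 0
  (a ⊃ (b ⊃ (b ⊃ (a ⊃ ¬b)))): 0.5 > 0, so result = 0
  (b ⊃ (a ⊃ (b ⊃ (b ⊃ (a ⊃ ¬b))))): 0.4 > 0, so result = 0
  (c ⊃ (b ⊃ (a ⊃ (b ⊃ (b ⊃ (a ⊃ ¬b)))))): 0.9 > 0, so result = 0
  (c ⊃ (c ⊃ (b ⊃ (a ⊃ (b ⊃ (b ⊃ (a ⊃ ¬b))))))): 0.9 > 0, so result = 0
  (c ⊃ (c ⊃ (c ⊃ (b ⊃ (a ⊃ (b ⊃ (b ⊃ (a ⊃ ¬b)))))))): 0.9 > 0, so result = 0
  Gödel value = 0
Łukasiewicz evaluation:
  ¬b: Łukasiewicz ¬ gives 1 − 0.4 = 0.6
  (a ⊃ ¬b): min(1, 1 − 0.5 + 0.6) = 1
  (b ⊃ (a ⊃ ¬b)): min(1, 1 − 0.4 + 1) = 1
  (b ⊃ (b ⊃ (a ⊃ ¬b))): min(1, 1 − 0.4 + 1) = 1
  (a ⊃ (b ⊃ (b ⊃ (a ⊃ ¬b)))): min(1, 1 − 0.5 + 1) = 1
  (b ⊃ (a ⊃ (b ⊃ (b ⊃ (a ⊃ ¬b))))): min(1, 1 − 0.4 + 1) = 1
  (c ⊃ (b ⊃ (a ⊃ (b ⊃ (b ⊃ (a ⊃ ¬b)))))): min(1, 1 − 0.9 + 1) = 1
  (c ⊃ (c ⊃ (b ⊃ (a ⊃ (b ⊃ (b ⊃ (a ⊃ ¬b))))))): min(1, 1 − 0.9 + 1) = 1
  (c ⊃ (c ⊃ (c ⊃ (b ⊃ (a ⊃ (b ⊃ (b ⊃ (a ⊃ ¬b)))))))): min(1, 1 − 0.9 + 1) = 1
  Łukasiewicz value = 1
Difference: 0 − 1 = -1.00

-1.00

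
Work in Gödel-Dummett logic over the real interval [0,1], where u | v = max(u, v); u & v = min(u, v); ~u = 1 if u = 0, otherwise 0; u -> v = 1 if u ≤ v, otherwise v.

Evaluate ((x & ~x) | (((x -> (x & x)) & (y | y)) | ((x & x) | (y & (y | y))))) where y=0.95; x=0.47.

~x: Gödel ¬ of 0.47 = 0 (operand ≠ 0)
(x & ~x) = min(0.47, 0) = 0
(x & x) = min(0.47, 0.47) = 0.47
(x -> (x & x)): 0.47 ≤ 0.47, so result = 1
(y | y) = max(0.95, 0.95) = 0.95
((x -> (x & x)) & (y | y)) = min(1, 0.95) = 0.95
(x & x) = min(0.47, 0.47) = 0.47
(y | y) = max(0.95, 0.95) = 0.95
(y & (y | y)) = min(0.95, 0.95) = 0.95
((x & x) | (y & (y | y))) = max(0.47, 0.95) = 0.95
(((x -> (x & x)) & (y | y)) | ((x & x) | (y & (y | y)))) = max(0.95, 0.95) = 0.95
((x & ~x) | (((x -> (x & x)) & (y | y)) | ((x & x) | (y & (y | y))))) = max(0, 0.95) = 0.95

0.95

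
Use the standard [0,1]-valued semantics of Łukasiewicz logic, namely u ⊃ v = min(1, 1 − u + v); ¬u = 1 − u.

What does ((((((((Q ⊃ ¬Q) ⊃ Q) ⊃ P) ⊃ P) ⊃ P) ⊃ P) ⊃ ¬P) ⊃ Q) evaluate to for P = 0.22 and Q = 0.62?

¬Q: Łukasiewicz ¬ gives 1 − 0.62 = 0.38
(Q ⊃ ¬Q): min(1, 1 − 0.62 + 0.38) = 0.76
((Q ⊃ ¬Q) ⊃ Q): min(1, 1 − 0.76 + 0.62) = 0.86
(((Q ⊃ ¬Q) ⊃ Q) ⊃ P): min(1, 1 − 0.86 + 0.22) = 0.36
((((Q ⊃ ¬Q) ⊃ Q) ⊃ P) ⊃ P): min(1, 1 − 0.36 + 0.22) = 0.86
(((((Q ⊃ ¬Q) ⊃ Q) ⊃ P) ⊃ P) ⊃ P): min(1, 1 − 0.86 + 0.22) = 0.36
((((((Q ⊃ ¬Q) ⊃ Q) ⊃ P) ⊃ P) ⊃ P) ⊃ P): min(1, 1 − 0.36 + 0.22) = 0.86
¬P: Łukasiewicz ¬ gives 1 − 0.22 = 0.78
(((((((Q ⊃ ¬Q) ⊃ Q) ⊃ P) ⊃ P) ⊃ P) ⊃ P) ⊃ ¬P): min(1, 1 − 0.86 + 0.78) = 0.92
((((((((Q ⊃ ¬Q) ⊃ Q) ⊃ P) ⊃ P) ⊃ P) ⊃ P) ⊃ ¬P) ⊃ Q): min(1, 1 − 0.92 + 0.62) = 0.7

0.70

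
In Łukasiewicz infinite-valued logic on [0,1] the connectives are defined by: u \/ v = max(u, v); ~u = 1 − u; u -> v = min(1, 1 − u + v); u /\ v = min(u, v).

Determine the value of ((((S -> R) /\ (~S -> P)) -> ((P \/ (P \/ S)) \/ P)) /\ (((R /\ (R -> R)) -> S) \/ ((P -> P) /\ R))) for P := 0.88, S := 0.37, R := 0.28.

(S -> R): min(1, 1 − 0.37 + 0.28) = 0.91
~S: Łukasiewicz ¬ gives 1 − 0.37 = 0.63
(~S -> P): min(1, 1 − 0.63 + 0.88) = 1
((S -> R) /\ (~S -> P)) = min(0.91, 1) = 0.91
(P \/ S) = max(0.88, 0.37) = 0.88
(P \/ (P \/ S)) = max(0.88, 0.88) = 0.88
((P \/ (P \/ S)) \/ P) = max(0.88, 0.88) = 0.88
(((S -> R) /\ (~S -> P)) -> ((P \/ (P \/ S)) \/ P)): min(1, 1 − 0.91 + 0.88) = 0.97
(R -> R): min(1, 1 − 0.28 + 0.28) = 1
(R /\ (R -> R)) = min(0.28, 1) = 0.28
((R /\ (R -> R)) -> S): min(1, 1 − 0.28 + 0.37) = 1
(P -> P): min(1, 1 − 0.88 + 0.88) = 1
((P -> P) /\ R) = min(1, 0.28) = 0.28
(((R /\ (R -> R)) -> S) \/ ((P -> P) /\ R)) = max(1, 0.28) = 1
((((S -> R) /\ (~S -> P)) -> ((P \/ (P \/ S)) \/ P)) /\ (((R /\ (R -> R)) -> S) \/ ((P -> P) /\ R))) = min(0.97, 1) = 0.97

0.97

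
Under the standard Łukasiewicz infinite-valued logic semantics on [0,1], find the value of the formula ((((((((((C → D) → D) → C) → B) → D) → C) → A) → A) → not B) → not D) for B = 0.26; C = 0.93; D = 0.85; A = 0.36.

0.34

(C → D): min(1, 1 − 0.93 + 0.85) = 0.92
((C → D) → D): min(1, 1 − 0.92 + 0.85) = 0.93
(((C → D) → D) → C): min(1, 1 − 0.93 + 0.93) = 1
((((C → D) → D) → C) → B): min(1, 1 − 1 + 0.26) = 0.26
(((((C → D) → D) → C) → B) → D): min(1, 1 − 0.26 + 0.85) = 1
((((((C → D) → D) → C) → B) → D) → C): min(1, 1 − 1 + 0.93) = 0.93
(((((((C → D) → D) → C) → B) → D) → C) → A): min(1, 1 − 0.93 + 0.36) = 0.43
((((((((C → D) → D) → C) → B) → D) → C) → A) → A): min(1, 1 − 0.43 + 0.36) = 0.93
not B: Łukasiewicz ¬ gives 1 − 0.26 = 0.74
(((((((((C → D) → D) → C) → B) → D) → C) → A) → A) → not B): min(1, 1 − 0.93 + 0.74) = 0.81
not D: Łukasiewicz ¬ gives 1 − 0.85 = 0.15
((((((((((C → D) → D) → C) → B) → D) → C) → A) → A) → not B) → not D): min(1, 1 − 0.81 + 0.15) = 0.34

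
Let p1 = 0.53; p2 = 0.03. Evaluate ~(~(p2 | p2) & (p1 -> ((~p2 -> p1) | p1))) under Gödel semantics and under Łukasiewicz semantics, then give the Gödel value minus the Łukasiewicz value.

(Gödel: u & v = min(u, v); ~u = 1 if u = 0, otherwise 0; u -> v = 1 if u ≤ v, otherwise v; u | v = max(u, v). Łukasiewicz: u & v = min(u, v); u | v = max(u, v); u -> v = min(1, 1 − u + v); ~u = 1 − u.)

0.97

Gödel evaluation:
  (p2 | p2) = max(0.03, 0.03) = 0.03
  ~(p2 | p2): Gödel ¬ of 0.03 = 0 (operand ≠ 0)
  ~p2: Gödel ¬ of 0.03 = 0 (operand ≠ 0)
  (~p2 -> p1): 0 ≤ 0.53, so result = 1
  ((~p2 -> p1) | p1) = max(1, 0.53) = 1
  (p1 -> ((~p2 -> p1) | p1)): 0.53 ≤ 1, so result = 1
  (~(p2 | p2) & (p1 -> ((~p2 -> p1) | p1))) = min(0, 1) = 0
  ~(~(p2 | p2) & (p1 -> ((~p2 -> p1) | p1))): Gödel ¬ of 0 = 1 (operand is 0)
  Gödel value = 1
Łukasiewicz evaluation:
  (p2 | p2) = max(0.03, 0.03) = 0.03
  ~(p2 | p2): Łukasiewicz ¬ gives 1 − 0.03 = 0.97
  ~p2: Łukasiewicz ¬ gives 1 − 0.03 = 0.97
  (~p2 -> p1): min(1, 1 − 0.97 + 0.53) = 0.56
  ((~p2 -> p1) | p1) = max(0.56, 0.53) = 0.56
  (p1 -> ((~p2 -> p1) | p1)): min(1, 1 − 0.53 + 0.56) = 1
  (~(p2 | p2) & (p1 -> ((~p2 -> p1) | p1))) = min(0.97, 1) = 0.97
  ~(~(p2 | p2) & (p1 -> ((~p2 -> p1) | p1))): Łukasiewicz ¬ gives 1 − 0.97 = 0.03
  Łukasiewicz value = 0.03
Difference: 1 − 0.03 = 0.97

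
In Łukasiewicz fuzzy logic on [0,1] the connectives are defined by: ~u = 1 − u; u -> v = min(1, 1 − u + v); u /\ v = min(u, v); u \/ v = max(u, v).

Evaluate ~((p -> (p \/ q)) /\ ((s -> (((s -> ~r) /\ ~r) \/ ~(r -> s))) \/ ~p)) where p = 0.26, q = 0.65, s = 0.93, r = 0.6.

0.26

(p \/ q) = max(0.26, 0.65) = 0.65
(p -> (p \/ q)): min(1, 1 − 0.26 + 0.65) = 1
~r: Łukasiewicz ¬ gives 1 − 0.6 = 0.4
(s -> ~r): min(1, 1 − 0.93 + 0.4) = 0.47
~r: Łukasiewicz ¬ gives 1 − 0.6 = 0.4
((s -> ~r) /\ ~r) = min(0.47, 0.4) = 0.4
(r -> s): min(1, 1 − 0.6 + 0.93) = 1
~(r -> s): Łukasiewicz ¬ gives 1 − 1 = 0
(((s -> ~r) /\ ~r) \/ ~(r -> s)) = max(0.4, 0) = 0.4
(s -> (((s -> ~r) /\ ~r) \/ ~(r -> s))): min(1, 1 − 0.93 + 0.4) = 0.47
~p: Łukasiewicz ¬ gives 1 − 0.26 = 0.74
((s -> (((s -> ~r) /\ ~r) \/ ~(r -> s))) \/ ~p) = max(0.47, 0.74) = 0.74
((p -> (p \/ q)) /\ ((s -> (((s -> ~r) /\ ~r) \/ ~(r -> s))) \/ ~p)) = min(1, 0.74) = 0.74
~((p -> (p \/ q)) /\ ((s -> (((s -> ~r) /\ ~r) \/ ~(r -> s))) \/ ~p)): Łukasiewicz ¬ gives 1 − 0.74 = 0.26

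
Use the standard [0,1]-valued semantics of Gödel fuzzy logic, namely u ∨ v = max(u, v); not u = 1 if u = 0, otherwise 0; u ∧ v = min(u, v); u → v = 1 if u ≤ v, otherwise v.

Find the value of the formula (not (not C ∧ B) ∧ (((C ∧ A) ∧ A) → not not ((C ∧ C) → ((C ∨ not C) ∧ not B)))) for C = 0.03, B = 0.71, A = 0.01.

not C: Gödel ¬ of 0.03 = 0 (operand ≠ 0)
(not C ∧ B) = min(0, 0.71) = 0
not (not C ∧ B): Gödel ¬ of 0 = 1 (operand is 0)
(C ∧ A) = min(0.03, 0.01) = 0.01
((C ∧ A) ∧ A) = min(0.01, 0.01) = 0.01
(C ∧ C) = min(0.03, 0.03) = 0.03
not C: Gödel ¬ of 0.03 = 0 (operand ≠ 0)
(C ∨ not C) = max(0.03, 0) = 0.03
not B: Gödel ¬ of 0.71 = 0 (operand ≠ 0)
((C ∨ not C) ∧ not B) = min(0.03, 0) = 0
((C ∧ C) → ((C ∨ not C) ∧ not B)): 0.03 > 0, so result = 0
not ((C ∧ C) → ((C ∨ not C) ∧ not B)): Gödel ¬ of 0 = 1 (operand is 0)
not not ((C ∧ C) → ((C ∨ not C) ∧ not B)): Gödel ¬ of 1 = 0 (operand ≠ 0)
(((C ∧ A) ∧ A) → not not ((C ∧ C) → ((C ∨ not C) ∧ not B))): 0.01 > 0, so result = 0
(not (not C ∧ B) ∧ (((C ∧ A) ∧ A) → not not ((C ∧ C) → ((C ∨ not C) ∧ not B)))) = min(1, 0) = 0

0.00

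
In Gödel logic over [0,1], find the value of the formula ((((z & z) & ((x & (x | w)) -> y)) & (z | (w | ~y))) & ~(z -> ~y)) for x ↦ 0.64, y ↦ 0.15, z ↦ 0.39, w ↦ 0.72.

(z & z) = min(0.39, 0.39) = 0.39
(x | w) = max(0.64, 0.72) = 0.72
(x & (x | w)) = min(0.64, 0.72) = 0.64
((x & (x | w)) -> y): 0.64 > 0.15, so result = 0.15
((z & z) & ((x & (x | w)) -> y)) = min(0.39, 0.15) = 0.15
~y: Gödel ¬ of 0.15 = 0 (operand ≠ 0)
(w | ~y) = max(0.72, 0) = 0.72
(z | (w | ~y)) = max(0.39, 0.72) = 0.72
(((z & z) & ((x & (x | w)) -> y)) & (z | (w | ~y))) = min(0.15, 0.72) = 0.15
~y: Gödel ¬ of 0.15 = 0 (operand ≠ 0)
(z -> ~y): 0.39 > 0, so result = 0
~(z -> ~y): Gödel ¬ of 0 = 1 (operand is 0)
((((z & z) & ((x & (x | w)) -> y)) & (z | (w | ~y))) & ~(z -> ~y)) = min(0.15, 1) = 0.15

0.15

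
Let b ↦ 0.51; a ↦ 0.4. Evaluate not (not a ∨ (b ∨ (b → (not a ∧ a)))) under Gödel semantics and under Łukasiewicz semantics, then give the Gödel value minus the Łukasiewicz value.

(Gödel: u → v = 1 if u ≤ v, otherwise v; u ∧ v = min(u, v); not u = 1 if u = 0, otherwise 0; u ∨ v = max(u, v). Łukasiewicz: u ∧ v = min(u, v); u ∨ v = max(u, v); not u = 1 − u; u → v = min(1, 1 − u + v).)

Gödel evaluation:
  not a: Gödel ¬ of 0.4 = 0 (operand ≠ 0)
  not a: Gödel ¬ of 0.4 = 0 (operand ≠ 0)
  (not a ∧ a) = min(0, 0.4) = 0
  (b → (not a ∧ a)): 0.51 > 0, so result = 0
  (b ∨ (b → (not a ∧ a))) = max(0.51, 0) = 0.51
  (not a ∨ (b ∨ (b → (not a ∧ a)))) = max(0, 0.51) = 0.51
  not (not a ∨ (b ∨ (b → (not a ∧ a)))): Gödel ¬ of 0.51 = 0 (operand ≠ 0)
  Gödel value = 0
Łukasiewicz evaluation:
  not a: Łukasiewicz ¬ gives 1 − 0.4 = 0.6
  not a: Łukasiewicz ¬ gives 1 − 0.4 = 0.6
  (not a ∧ a) = min(0.6, 0.4) = 0.4
  (b → (not a ∧ a)): min(1, 1 − 0.51 + 0.4) = 0.89
  (b ∨ (b → (not a ∧ a))) = max(0.51, 0.89) = 0.89
  (not a ∨ (b ∨ (b → (not a ∧ a)))) = max(0.6, 0.89) = 0.89
  not (not a ∨ (b ∨ (b → (not a ∧ a)))): Łukasiewicz ¬ gives 1 − 0.89 = 0.11
  Łukasiewicz value = 0.11
Difference: 0 − 0.11 = -0.11

-0.11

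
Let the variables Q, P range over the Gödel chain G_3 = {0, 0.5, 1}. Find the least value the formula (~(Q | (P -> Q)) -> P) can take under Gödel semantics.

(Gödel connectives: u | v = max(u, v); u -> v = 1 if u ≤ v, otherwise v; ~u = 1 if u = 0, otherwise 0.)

0.50

The minimum is attained at Q = 0, P = 0.5:
  (P -> Q): 0.5 > 0, so result = 0
  (Q | (P -> Q)) = max(0, 0) = 0
  ~(Q | (P -> Q)): Gödel ¬ of 0 = 1 (operand is 0)
  (~(Q | (P -> Q)) -> P): 1 > 0.5, so result = 0.5
Checking all 9 assignments confirms none give a value below 0.50.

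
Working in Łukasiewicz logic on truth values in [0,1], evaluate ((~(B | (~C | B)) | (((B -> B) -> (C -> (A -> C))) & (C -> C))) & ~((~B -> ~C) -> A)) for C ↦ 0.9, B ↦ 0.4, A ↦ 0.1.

0.40

~C: Łukasiewicz ¬ gives 1 − 0.9 = 0.1
(~C | B) = max(0.1, 0.4) = 0.4
(B | (~C | B)) = max(0.4, 0.4) = 0.4
~(B | (~C | B)): Łukasiewicz ¬ gives 1 − 0.4 = 0.6
(B -> B): min(1, 1 − 0.4 + 0.4) = 1
(A -> C): min(1, 1 − 0.1 + 0.9) = 1
(C -> (A -> C)): min(1, 1 − 0.9 + 1) = 1
((B -> B) -> (C -> (A -> C))): min(1, 1 − 1 + 1) = 1
(C -> C): min(1, 1 − 0.9 + 0.9) = 1
(((B -> B) -> (C -> (A -> C))) & (C -> C)) = min(1, 1) = 1
(~(B | (~C | B)) | (((B -> B) -> (C -> (A -> C))) & (C -> C))) = max(0.6, 1) = 1
~B: Łukasiewicz ¬ gives 1 − 0.4 = 0.6
~C: Łukasiewicz ¬ gives 1 − 0.9 = 0.1
(~B -> ~C): min(1, 1 − 0.6 + 0.1) = 0.5
((~B -> ~C) -> A): min(1, 1 − 0.5 + 0.1) = 0.6
~((~B -> ~C) -> A): Łukasiewicz ¬ gives 1 − 0.6 = 0.4
((~(B | (~C | B)) | (((B -> B) -> (C -> (A -> C))) & (C -> C))) & ~((~B -> ~C) -> A)) = min(1, 0.4) = 0.4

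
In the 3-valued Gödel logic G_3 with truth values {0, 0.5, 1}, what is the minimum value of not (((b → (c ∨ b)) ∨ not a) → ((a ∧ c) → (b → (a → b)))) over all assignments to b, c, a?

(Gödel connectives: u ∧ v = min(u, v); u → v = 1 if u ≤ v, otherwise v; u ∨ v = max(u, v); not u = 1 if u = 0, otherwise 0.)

0.00

The minimum is attained at b = 0, c = 0, a = 0:
  (c ∨ b) = max(0, 0) = 0
  (b → (c ∨ b)): 0 ≤ 0, so result = 1
  not a: Gödel ¬ of 0 = 1 (operand is 0)
  ((b → (c ∨ b)) ∨ not a) = max(1, 1) = 1
  (a ∧ c) = min(0, 0) = 0
  (a → b): 0 ≤ 0, so result = 1
  (b → (a → b)): 0 ≤ 1, so result = 1
  ((a ∧ c) → (b → (a → b))): 0 ≤ 1, so result = 1
  (((b → (c ∨ b)) ∨ not a) → ((a ∧ c) → (b → (a → b)))): 1 ≤ 1, so result = 1
  not (((b → (c ∨ b)) ∨ not a) → ((a ∧ c) → (b → (a → b)))): Gödel ¬ of 1 = 0 (operand ≠ 0)
Checking all 27 assignments confirms none give a value below 0.00.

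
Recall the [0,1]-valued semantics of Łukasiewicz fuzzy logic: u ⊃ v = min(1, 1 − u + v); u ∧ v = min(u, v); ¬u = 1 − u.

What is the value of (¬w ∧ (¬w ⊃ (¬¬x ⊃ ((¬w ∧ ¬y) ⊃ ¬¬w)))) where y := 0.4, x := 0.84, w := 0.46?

0.54

¬w: Łukasiewicz ¬ gives 1 − 0.46 = 0.54
¬w: Łukasiewicz ¬ gives 1 − 0.46 = 0.54
¬x: Łukasiewicz ¬ gives 1 − 0.84 = 0.16
¬¬x: Łukasiewicz ¬ gives 1 − 0.16 = 0.84
¬w: Łukasiewicz ¬ gives 1 − 0.46 = 0.54
¬y: Łukasiewicz ¬ gives 1 − 0.4 = 0.6
(¬w ∧ ¬y) = min(0.54, 0.6) = 0.54
¬w: Łukasiewicz ¬ gives 1 − 0.46 = 0.54
¬¬w: Łukasiewicz ¬ gives 1 − 0.54 = 0.46
((¬w ∧ ¬y) ⊃ ¬¬w): min(1, 1 − 0.54 + 0.46) = 0.92
(¬¬x ⊃ ((¬w ∧ ¬y) ⊃ ¬¬w)): min(1, 1 − 0.84 + 0.92) = 1
(¬w ⊃ (¬¬x ⊃ ((¬w ∧ ¬y) ⊃ ¬¬w))): min(1, 1 − 0.54 + 1) = 1
(¬w ∧ (¬w ⊃ (¬¬x ⊃ ((¬w ∧ ¬y) ⊃ ¬¬w)))) = min(0.54, 1) = 0.54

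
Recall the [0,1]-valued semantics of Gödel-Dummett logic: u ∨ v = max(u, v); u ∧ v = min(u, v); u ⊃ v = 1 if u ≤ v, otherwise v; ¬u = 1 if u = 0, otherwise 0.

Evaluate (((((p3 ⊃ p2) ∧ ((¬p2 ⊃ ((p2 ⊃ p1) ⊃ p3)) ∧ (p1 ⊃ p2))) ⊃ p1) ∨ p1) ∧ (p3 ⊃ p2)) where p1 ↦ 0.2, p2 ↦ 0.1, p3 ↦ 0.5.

0.10

(p3 ⊃ p2): 0.5 > 0.1, so result = 0.1
¬p2: Gödel ¬ of 0.1 = 0 (operand ≠ 0)
(p2 ⊃ p1): 0.1 ≤ 0.2, so result = 1
((p2 ⊃ p1) ⊃ p3): 1 > 0.5, so result = 0.5
(¬p2 ⊃ ((p2 ⊃ p1) ⊃ p3)): 0 ≤ 0.5, so result = 1
(p1 ⊃ p2): 0.2 > 0.1, so result = 0.1
((¬p2 ⊃ ((p2 ⊃ p1) ⊃ p3)) ∧ (p1 ⊃ p2)) = min(1, 0.1) = 0.1
((p3 ⊃ p2) ∧ ((¬p2 ⊃ ((p2 ⊃ p1) ⊃ p3)) ∧ (p1 ⊃ p2))) = min(0.1, 0.1) = 0.1
(((p3 ⊃ p2) ∧ ((¬p2 ⊃ ((p2 ⊃ p1) ⊃ p3)) ∧ (p1 ⊃ p2))) ⊃ p1): 0.1 ≤ 0.2, so result = 1
((((p3 ⊃ p2) ∧ ((¬p2 ⊃ ((p2 ⊃ p1) ⊃ p3)) ∧ (p1 ⊃ p2))) ⊃ p1) ∨ p1) = max(1, 0.2) = 1
(p3 ⊃ p2): 0.5 > 0.1, so result = 0.1
(((((p3 ⊃ p2) ∧ ((¬p2 ⊃ ((p2 ⊃ p1) ⊃ p3)) ∧ (p1 ⊃ p2))) ⊃ p1) ∨ p1) ∧ (p3 ⊃ p2)) = min(1, 0.1) = 0.1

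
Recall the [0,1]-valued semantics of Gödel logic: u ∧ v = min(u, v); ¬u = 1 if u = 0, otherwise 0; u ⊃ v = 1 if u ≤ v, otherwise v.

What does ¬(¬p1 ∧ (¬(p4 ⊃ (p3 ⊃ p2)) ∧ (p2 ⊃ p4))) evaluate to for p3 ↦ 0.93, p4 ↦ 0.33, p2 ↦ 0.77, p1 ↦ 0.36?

1.00

¬p1: Gödel ¬ of 0.36 = 0 (operand ≠ 0)
(p3 ⊃ p2): 0.93 > 0.77, so result = 0.77
(p4 ⊃ (p3 ⊃ p2)): 0.33 ≤ 0.77, so result = 1
¬(p4 ⊃ (p3 ⊃ p2)): Gödel ¬ of 1 = 0 (operand ≠ 0)
(p2 ⊃ p4): 0.77 > 0.33, so result = 0.33
(¬(p4 ⊃ (p3 ⊃ p2)) ∧ (p2 ⊃ p4)) = min(0, 0.33) = 0
(¬p1 ∧ (¬(p4 ⊃ (p3 ⊃ p2)) ∧ (p2 ⊃ p4))) = min(0, 0) = 0
¬(¬p1 ∧ (¬(p4 ⊃ (p3 ⊃ p2)) ∧ (p2 ⊃ p4))): Gödel ¬ of 0 = 1 (operand is 0)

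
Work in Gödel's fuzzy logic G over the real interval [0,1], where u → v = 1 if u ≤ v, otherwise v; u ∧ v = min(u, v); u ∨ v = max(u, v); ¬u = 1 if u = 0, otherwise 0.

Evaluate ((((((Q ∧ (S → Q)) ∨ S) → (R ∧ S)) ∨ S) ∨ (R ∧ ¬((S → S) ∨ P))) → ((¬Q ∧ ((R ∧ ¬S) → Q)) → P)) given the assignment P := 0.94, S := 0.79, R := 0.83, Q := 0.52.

(S → Q): 0.79 > 0.52, so result = 0.52
(Q ∧ (S → Q)) = min(0.52, 0.52) = 0.52
((Q ∧ (S → Q)) ∨ S) = max(0.52, 0.79) = 0.79
(R ∧ S) = min(0.83, 0.79) = 0.79
(((Q ∧ (S → Q)) ∨ S) → (R ∧ S)): 0.79 ≤ 0.79, so result = 1
((((Q ∧ (S → Q)) ∨ S) → (R ∧ S)) ∨ S) = max(1, 0.79) = 1
(S → S): 0.79 ≤ 0.79, so result = 1
((S → S) ∨ P) = max(1, 0.94) = 1
¬((S → S) ∨ P): Gödel ¬ of 1 = 0 (operand ≠ 0)
(R ∧ ¬((S → S) ∨ P)) = min(0.83, 0) = 0
(((((Q ∧ (S → Q)) ∨ S) → (R ∧ S)) ∨ S) ∨ (R ∧ ¬((S → S) ∨ P))) = max(1, 0) = 1
¬Q: Gödel ¬ of 0.52 = 0 (operand ≠ 0)
¬S: Gödel ¬ of 0.79 = 0 (operand ≠ 0)
(R ∧ ¬S) = min(0.83, 0) = 0
((R ∧ ¬S) → Q): 0 ≤ 0.52, so result = 1
(¬Q ∧ ((R ∧ ¬S) → Q)) = min(0, 1) = 0
((¬Q ∧ ((R ∧ ¬S) → Q)) → P): 0 ≤ 0.94, so result = 1
((((((Q ∧ (S → Q)) ∨ S) → (R ∧ S)) ∨ S) ∨ (R ∧ ¬((S → S) ∨ P))) → ((¬Q ∧ ((R ∧ ¬S) → Q)) → P)): 1 ≤ 1, so result = 1

1.00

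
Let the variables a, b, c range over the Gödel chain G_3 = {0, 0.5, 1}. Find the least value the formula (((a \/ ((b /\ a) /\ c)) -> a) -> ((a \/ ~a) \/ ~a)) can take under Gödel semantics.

The minimum is attained at a = 0.5, b = 0, c = 0:
  (b /\ a) = min(0, 0.5) = 0
  ((b /\ a) /\ c) = min(0, 0) = 0
  (a \/ ((b /\ a) /\ c)) = max(0.5, 0) = 0.5
  ((a \/ ((b /\ a) /\ c)) -> a): 0.5 ≤ 0.5, so result = 1
  ~a: Gödel ¬ of 0.5 = 0 (operand ≠ 0)
  (a \/ ~a) = max(0.5, 0) = 0.5
  ~a: Gödel ¬ of 0.5 = 0 (operand ≠ 0)
  ((a \/ ~a) \/ ~a) = max(0.5, 0) = 0.5
  (((a \/ ((b /\ a) /\ c)) -> a) -> ((a \/ ~a) \/ ~a)): 1 > 0.5, so result = 0.5
Checking all 27 assignments confirms none give a value below 0.50.

0.50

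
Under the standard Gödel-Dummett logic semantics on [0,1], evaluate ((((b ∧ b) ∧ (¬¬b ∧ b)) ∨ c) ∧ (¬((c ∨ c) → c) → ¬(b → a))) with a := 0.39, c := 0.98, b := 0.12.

(b ∧ b) = min(0.12, 0.12) = 0.12
¬b: Gödel ¬ of 0.12 = 0 (operand ≠ 0)
¬¬b: Gödel ¬ of 0 = 1 (operand is 0)
(¬¬b ∧ b) = min(1, 0.12) = 0.12
((b ∧ b) ∧ (¬¬b ∧ b)) = min(0.12, 0.12) = 0.12
(((b ∧ b) ∧ (¬¬b ∧ b)) ∨ c) = max(0.12, 0.98) = 0.98
(c ∨ c) = max(0.98, 0.98) = 0.98
((c ∨ c) → c): 0.98 ≤ 0.98, so result = 1
¬((c ∨ c) → c): Gödel ¬ of 1 = 0 (operand ≠ 0)
(b → a): 0.12 ≤ 0.39, so result = 1
¬(b → a): Gödel ¬ of 1 = 0 (operand ≠ 0)
(¬((c ∨ c) → c) → ¬(b → a)): 0 ≤ 0, so result = 1
((((b ∧ b) ∧ (¬¬b ∧ b)) ∨ c) ∧ (¬((c ∨ c) → c) → ¬(b → a))) = min(0.98, 1) = 0.98

0.98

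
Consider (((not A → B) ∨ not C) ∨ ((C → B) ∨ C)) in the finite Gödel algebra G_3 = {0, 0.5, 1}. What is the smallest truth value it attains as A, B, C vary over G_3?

The minimum is attained at A = 0, B = 0, C = 0.5:
  not A: Gödel ¬ of 0 = 1 (operand is 0)
  (not A → B): 1 > 0, so result = 0
  not C: Gödel ¬ of 0.5 = 0 (operand ≠ 0)
  ((not A → B) ∨ not C) = max(0, 0) = 0
  (C → B): 0.5 > 0, so result = 0
  ((C → B) ∨ C) = max(0, 0.5) = 0.5
  (((not A → B) ∨ not C) ∨ ((C → B) ∨ C)) = max(0, 0.5) = 0.5
Checking all 27 assignments confirms none give a value below 0.50.

0.50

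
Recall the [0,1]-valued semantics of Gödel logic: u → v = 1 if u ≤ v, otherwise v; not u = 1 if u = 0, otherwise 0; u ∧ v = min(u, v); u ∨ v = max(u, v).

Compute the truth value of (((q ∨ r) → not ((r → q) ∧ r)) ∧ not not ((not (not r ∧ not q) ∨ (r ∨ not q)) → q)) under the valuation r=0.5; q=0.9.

0.00

(q ∨ r) = max(0.9, 0.5) = 0.9
(r → q): 0.5 ≤ 0.9, so result = 1
((r → q) ∧ r) = min(1, 0.5) = 0.5
not ((r → q) ∧ r): Gödel ¬ of 0.5 = 0 (operand ≠ 0)
((q ∨ r) → not ((r → q) ∧ r)): 0.9 > 0, so result = 0
not r: Gödel ¬ of 0.5 = 0 (operand ≠ 0)
not q: Gödel ¬ of 0.9 = 0 (operand ≠ 0)
(not r ∧ not q) = min(0, 0) = 0
not (not r ∧ not q): Gödel ¬ of 0 = 1 (operand is 0)
not q: Gödel ¬ of 0.9 = 0 (operand ≠ 0)
(r ∨ not q) = max(0.5, 0) = 0.5
(not (not r ∧ not q) ∨ (r ∨ not q)) = max(1, 0.5) = 1
((not (not r ∧ not q) ∨ (r ∨ not q)) → q): 1 > 0.9, so result = 0.9
not ((not (not r ∧ not q) ∨ (r ∨ not q)) → q): Gödel ¬ of 0.9 = 0 (operand ≠ 0)
not not ((not (not r ∧ not q) ∨ (r ∨ not q)) → q): Gödel ¬ of 0 = 1 (operand is 0)
(((q ∨ r) → not ((r → q) ∧ r)) ∧ not not ((not (not r ∧ not q) ∨ (r ∨ not q)) → q)) = min(0, 1) = 0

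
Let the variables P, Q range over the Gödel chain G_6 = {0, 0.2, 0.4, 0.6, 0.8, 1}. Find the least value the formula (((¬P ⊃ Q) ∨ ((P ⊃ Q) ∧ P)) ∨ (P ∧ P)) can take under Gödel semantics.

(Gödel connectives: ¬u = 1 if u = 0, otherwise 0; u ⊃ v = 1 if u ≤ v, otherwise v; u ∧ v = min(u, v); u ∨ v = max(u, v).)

0.00

The minimum is attained at P = 0, Q = 0:
  ¬P: Gödel ¬ of 0 = 1 (operand is 0)
  (¬P ⊃ Q): 1 > 0, so result = 0
  (P ⊃ Q): 0 ≤ 0, so result = 1
  ((P ⊃ Q) ∧ P) = min(1, 0) = 0
  ((¬P ⊃ Q) ∨ ((P ⊃ Q) ∧ P)) = max(0, 0) = 0
  (P ∧ P) = min(0, 0) = 0
  (((¬P ⊃ Q) ∨ ((P ⊃ Q) ∧ P)) ∨ (P ∧ P)) = max(0, 0) = 0
Checking all 36 assignments confirms none give a value below 0.00.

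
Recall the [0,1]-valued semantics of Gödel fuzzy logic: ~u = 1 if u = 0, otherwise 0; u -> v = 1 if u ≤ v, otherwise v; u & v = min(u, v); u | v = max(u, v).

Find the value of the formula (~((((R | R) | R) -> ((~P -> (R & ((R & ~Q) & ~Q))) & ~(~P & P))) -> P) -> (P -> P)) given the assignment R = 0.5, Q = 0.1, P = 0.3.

(R | R) = max(0.5, 0.5) = 0.5
((R | R) | R) = max(0.5, 0.5) = 0.5
~P: Gödel ¬ of 0.3 = 0 (operand ≠ 0)
~Q: Gödel ¬ of 0.1 = 0 (operand ≠ 0)
(R & ~Q) = min(0.5, 0) = 0
~Q: Gödel ¬ of 0.1 = 0 (operand ≠ 0)
((R & ~Q) & ~Q) = min(0, 0) = 0
(R & ((R & ~Q) & ~Q)) = min(0.5, 0) = 0
(~P -> (R & ((R & ~Q) & ~Q))): 0 ≤ 0, so result = 1
~P: Gödel ¬ of 0.3 = 0 (operand ≠ 0)
(~P & P) = min(0, 0.3) = 0
~(~P & P): Gödel ¬ of 0 = 1 (operand is 0)
((~P -> (R & ((R & ~Q) & ~Q))) & ~(~P & P)) = min(1, 1) = 1
(((R | R) | R) -> ((~P -> (R & ((R & ~Q) & ~Q))) & ~(~P & P))): 0.5 ≤ 1, so result = 1
((((R | R) | R) -> ((~P -> (R & ((R & ~Q) & ~Q))) & ~(~P & P))) -> P): 1 > 0.3, so result = 0.3
~((((R | R) | R) -> ((~P -> (R & ((R & ~Q) & ~Q))) & ~(~P & P))) -> P): Gödel ¬ of 0.3 = 0 (operand ≠ 0)
(P -> P): 0.3 ≤ 0.3, so result = 1
(~((((R | R) | R) -> ((~P -> (R & ((R & ~Q) & ~Q))) & ~(~P & P))) -> P) -> (P -> P)): 0 ≤ 1, so result = 1

1.00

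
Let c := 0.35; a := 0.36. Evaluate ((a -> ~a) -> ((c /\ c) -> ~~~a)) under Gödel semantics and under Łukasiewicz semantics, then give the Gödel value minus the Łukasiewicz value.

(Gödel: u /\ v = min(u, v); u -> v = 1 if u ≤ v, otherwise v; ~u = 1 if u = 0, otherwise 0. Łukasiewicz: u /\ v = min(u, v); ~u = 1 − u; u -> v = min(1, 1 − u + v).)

Gödel evaluation:
  ~a: Gödel ¬ of 0.36 = 0 (operand ≠ 0)
  (a -> ~a): 0.36 > 0, so result = 0
  (c /\ c) = min(0.35, 0.35) = 0.35
  ~a: Gödel ¬ of 0.36 = 0 (operand ≠ 0)
  ~~a: Gödel ¬ of 0 = 1 (operand is 0)
  ~~~a: Gödel ¬ of 1 = 0 (operand ≠ 0)
  ((c /\ c) -> ~~~a): 0.35 > 0, so result = 0
  ((a -> ~a) -> ((c /\ c) -> ~~~a)): 0 ≤ 0, so result = 1
  Gödel value = 1
Łukasiewicz evaluation:
  ~a: Łukasiewicz ¬ gives 1 − 0.36 = 0.64
  (a -> ~a): min(1, 1 − 0.36 + 0.64) = 1
  (c /\ c) = min(0.35, 0.35) = 0.35
  ~a: Łukasiewicz ¬ gives 1 − 0.36 = 0.64
  ~~a: Łukasiewicz ¬ gives 1 − 0.64 = 0.36
  ~~~a: Łukasiewicz ¬ gives 1 − 0.36 = 0.64
  ((c /\ c) -> ~~~a): min(1, 1 − 0.35 + 0.64) = 1
  ((a -> ~a) -> ((c /\ c) -> ~~~a)): min(1, 1 − 1 + 1) = 1
  Łukasiewicz value = 1
Difference: 1 − 1 = 0.00

0.00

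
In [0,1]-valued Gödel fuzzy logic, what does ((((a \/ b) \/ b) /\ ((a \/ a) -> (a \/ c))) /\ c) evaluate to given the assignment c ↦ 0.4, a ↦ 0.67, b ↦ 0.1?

0.40

(a \/ b) = max(0.67, 0.1) = 0.67
((a \/ b) \/ b) = max(0.67, 0.1) = 0.67
(a \/ a) = max(0.67, 0.67) = 0.67
(a \/ c) = max(0.67, 0.4) = 0.67
((a \/ a) -> (a \/ c)): 0.67 ≤ 0.67, so result = 1
(((a \/ b) \/ b) /\ ((a \/ a) -> (a \/ c))) = min(0.67, 1) = 0.67
((((a \/ b) \/ b) /\ ((a \/ a) -> (a \/ c))) /\ c) = min(0.67, 0.4) = 0.4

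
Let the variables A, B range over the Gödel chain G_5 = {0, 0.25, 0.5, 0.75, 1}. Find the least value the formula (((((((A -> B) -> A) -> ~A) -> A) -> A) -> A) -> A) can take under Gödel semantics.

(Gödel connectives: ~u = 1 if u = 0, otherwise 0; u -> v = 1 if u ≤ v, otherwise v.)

0.25

The minimum is attained at A = 0.25, B = 0:
  (A -> B): 0.25 > 0, so result = 0
  ((A -> B) -> A): 0 ≤ 0.25, so result = 1
  ~A: Gödel ¬ of 0.25 = 0 (operand ≠ 0)
  (((A -> B) -> A) -> ~A): 1 > 0, so result = 0
  ((((A -> B) -> A) -> ~A) -> A): 0 ≤ 0.25, so result = 1
  (((((A -> B) -> A) -> ~A) -> A) -> A): 1 > 0.25, so result = 0.25
  ((((((A -> B) -> A) -> ~A) -> A) -> A) -> A): 0.25 ≤ 0.25, so result = 1
  (((((((A -> B) -> A) -> ~A) -> A) -> A) -> A) -> A): 1 > 0.25, so result = 0.25
Checking all 25 assignments confirms none give a value below 0.25.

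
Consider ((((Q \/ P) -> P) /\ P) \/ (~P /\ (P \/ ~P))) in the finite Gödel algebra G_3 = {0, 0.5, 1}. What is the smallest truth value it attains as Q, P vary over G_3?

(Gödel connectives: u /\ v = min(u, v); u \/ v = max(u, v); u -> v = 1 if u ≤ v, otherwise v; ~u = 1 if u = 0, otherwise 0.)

0.50

The minimum is attained at Q = 0, P = 0.5:
  (Q \/ P) = max(0, 0.5) = 0.5
  ((Q \/ P) -> P): 0.5 ≤ 0.5, so result = 1
  (((Q \/ P) -> P) /\ P) = min(1, 0.5) = 0.5
  ~P: Gödel ¬ of 0.5 = 0 (operand ≠ 0)
  ~P: Gödel ¬ of 0.5 = 0 (operand ≠ 0)
  (P \/ ~P) = max(0.5, 0) = 0.5
  (~P /\ (P \/ ~P)) = min(0, 0.5) = 0
  ((((Q \/ P) -> P) /\ P) \/ (~P /\ (P \/ ~P))) = max(0.5, 0) = 0.5
Checking all 9 assignments confirms none give a value below 0.50.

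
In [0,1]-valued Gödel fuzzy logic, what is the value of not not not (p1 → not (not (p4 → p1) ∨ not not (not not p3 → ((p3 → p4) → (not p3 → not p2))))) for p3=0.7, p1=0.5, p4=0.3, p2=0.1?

(p4 → p1): 0.3 ≤ 0.5, so result = 1
not (p4 → p1): Gödel ¬ of 1 = 0 (operand ≠ 0)
not p3: Gödel ¬ of 0.7 = 0 (operand ≠ 0)
not not p3: Gödel ¬ of 0 = 1 (operand is 0)
(p3 → p4): 0.7 > 0.3, so result = 0.3
not p3: Gödel ¬ of 0.7 = 0 (operand ≠ 0)
not p2: Gödel ¬ of 0.1 = 0 (operand ≠ 0)
(not p3 → not p2): 0 ≤ 0, so result = 1
((p3 → p4) → (not p3 → not p2)): 0.3 ≤ 1, so result = 1
(not not p3 → ((p3 → p4) → (not p3 → not p2))): 1 ≤ 1, so result = 1
not (not not p3 → ((p3 → p4) → (not p3 → not p2))): Gödel ¬ of 1 = 0 (operand ≠ 0)
not not (not not p3 → ((p3 → p4) → (not p3 → not p2))): Gödel ¬ of 0 = 1 (operand is 0)
(not (p4 → p1) ∨ not not (not not p3 → ((p3 → p4) → (not p3 → not p2)))) = max(0, 1) = 1
not (not (p4 → p1) ∨ not not (not not p3 → ((p3 → p4) → (not p3 → not p2)))): Gödel ¬ of 1 = 0 (operand ≠ 0)
(p1 → not (not (p4 → p1) ∨ not not (not not p3 → ((p3 → p4) → (not p3 → not p2))))): 0.5 > 0, so result = 0
not (p1 → not (not (p4 → p1) ∨ not not (not not p3 → ((p3 → p4) → (not p3 → not p2))))): Gödel ¬ of 0 = 1 (operand is 0)
not not (p1 → not (not (p4 → p1) ∨ not not (not not p3 → ((p3 → p4) → (not p3 → not p2))))): Gödel ¬ of 1 = 0 (operand ≠ 0)
not not not (p1 → not (not (p4 → p1) ∨ not not (not not p3 → ((p3 → p4) → (not p3 → not p2))))): Gödel ¬ of 0 = 1 (operand is 0)

1.00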